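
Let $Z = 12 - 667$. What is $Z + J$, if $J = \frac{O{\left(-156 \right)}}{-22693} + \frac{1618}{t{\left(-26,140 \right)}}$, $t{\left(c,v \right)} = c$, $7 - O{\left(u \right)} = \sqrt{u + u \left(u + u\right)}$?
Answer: $- \frac{211589623}{295009} + \frac{2 \sqrt{12129}}{22693} \approx -717.22$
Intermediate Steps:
$O{\left(u \right)} = 7 - \sqrt{u + 2 u^{2}}$ ($O{\left(u \right)} = 7 - \sqrt{u + u \left(u + u\right)} = 7 - \sqrt{u + u 2 u} = 7 - \sqrt{u + 2 u^{2}}$)
$J = - \frac{18358728}{295009} + \frac{2 \sqrt{12129}}{22693}$ ($J = \frac{7 - \sqrt{- 156 \left(1 + 2 \left(-156\right)\right)}}{-22693} + \frac{1618}{-26} = \left(7 - \sqrt{- 156 \left(1 - 312\right)}\right) \left(- \frac{1}{22693}\right) + 1618 \left(- \frac{1}{26}\right) = \left(7 - \sqrt{\left(-156\right) \left(-311\right)}\right) \left(- \frac{1}{22693}\right) - \frac{809}{13} = \left(7 - \sqrt{48516}\right) \left(- \frac{1}{22693}\right) - \frac{809}{13} = \left(7 - 2 \sqrt{12129}\right) \left(- \frac{1}{22693}\right) - \frac{809}{13} = \left(- \frac{7}{22693} + \frac{2 \sqrt{12129}}{22693}\right) - \frac{809}{13} = - \frac{18358728}{295009} + \frac{2 \sqrt{12129}}{22693} \approx -62.221$)
$Z = -655$ ($Z = 12 - 667 = -655$)
$Z + J = -655 - \left(\frac{18358728}{295009} - \frac{2 \sqrt{12129}}{22693}\right) = - \frac{211589623}{295009} + \frac{2 \sqrt{12129}}{22693}$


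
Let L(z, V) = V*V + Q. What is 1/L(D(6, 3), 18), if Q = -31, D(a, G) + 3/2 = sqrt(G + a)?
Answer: 1/293 ≈ 0.0034130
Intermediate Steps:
D(a, G) = -3/2 + sqrt(G + a)
L(z, V) = -31 + V**2 (L(z, V) = V*V - 31 = V**2 - 31 = -31 + V**2)
1/L(D(6, 3), 18) = 1/(-31 + 18**2) = 1/(-31 + 324) = 1/293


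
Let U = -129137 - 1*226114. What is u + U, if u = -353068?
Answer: -708319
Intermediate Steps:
U = -355251 (U = -129137 - 226114 = -355251)
u + U = -353068 - 355251 = -708319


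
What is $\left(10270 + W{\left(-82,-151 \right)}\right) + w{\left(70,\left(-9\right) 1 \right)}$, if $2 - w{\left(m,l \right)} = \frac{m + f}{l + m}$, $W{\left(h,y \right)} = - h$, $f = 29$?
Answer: $\frac{631495}{61} \approx 10352.0$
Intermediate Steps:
$w{\left(m,l \right)} = 2 - \frac{29 + m}{l + m}$ ($w{\left(m,l \right)} = 2 - \frac{m + 29}{l + m} = 2 - \frac{29 + m}{l + m}$)
$\left(10270 + W{\left(-82,-151 \right)}\right) + w{\left(70,\left(-9\right) 1 \right)} = \left(10270 - -82\right) + \frac{-29 + 70 + 2 \left(\left(-9\right) 1\right)}{\left(-9\right) 1 + 70} = \left(10270 + 82\right) + \frac{-29 + 70 + 2 \left(-9\right)}{-9 + 70} = 10352 + \frac{-29 + 70 - 18}{61} = 10352 + \frac{1}{61} \cdot 23 = 10352 + \frac{23}{61} = \frac{631495}{61}$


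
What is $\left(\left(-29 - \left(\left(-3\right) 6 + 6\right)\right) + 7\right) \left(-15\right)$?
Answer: $150$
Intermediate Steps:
$\left(\left(-29 - \left(\left(-3\right) 6 + 6\right)\right) + 7\right) \left(-15\right) = \left(\left(-29 - \left(-18 + 6\right)\right) + 7\right) \left(-15\right) = \left(\left(-29 - -12\right) + 7\right) \left(-15\right) = \left(\left(-29 + 12\right) + 7\right) \left(-15\right) = \left(-17 + 7\right) \left(-15\right) = \left(-10\right) \left(-15\right) = 150$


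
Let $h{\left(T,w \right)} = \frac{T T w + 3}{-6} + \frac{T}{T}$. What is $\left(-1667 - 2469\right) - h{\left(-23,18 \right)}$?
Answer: $- \frac{5099}{2} \approx -2549.5$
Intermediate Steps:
$h{\left(T,w \right)} = \frac{1}{2} - \frac{w T^{2}}{6}$ ($h{\left(T,w \right)} = \left(T^{2} w + 3\right) \left(- \frac{1}{6}\right) + 1 = \left(w T^{2} + 3\right) \left(- \frac{1}{6}\right) + 1 = \left(3 + w T^{2}\right) \left(- \frac{1}{6}\right) + 1 = \left(- \frac{1}{2} - \frac{w T^{2}}{6}\right) + 1 = \frac{1}{2} - \frac{w T^{2}}{6}$)
$\left(-1667 - 2469\right) - h{\left(-23,18 \right)} = \left(-1667 - 2469\right) - \left(\frac{1}{2} - 3 \left(-23\right)^{2}\right) = -4136 - \left(\frac{1}{2} - 3 \cdot 529\right) = -4136 - \left(\frac{1}{2} - 1587\right) = -4136 - - \frac{3173}{2} = -4136 + \frac{3173}{2} = - \frac{5099}{2}$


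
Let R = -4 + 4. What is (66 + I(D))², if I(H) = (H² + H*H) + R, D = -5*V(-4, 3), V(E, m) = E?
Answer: 749956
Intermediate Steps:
R = 0
D = 20 (D = -5*(-4) = 20)
I(H) = 2*H² (I(H) = (H² + H*H) + 0 = (H² + H²) + 0 = 2*H² + 0 = 2*H²)
(66 + I(D))² = (66 + 2*20²)² = (66 + 2*400)² = (66 + 800)² = 866² = 749956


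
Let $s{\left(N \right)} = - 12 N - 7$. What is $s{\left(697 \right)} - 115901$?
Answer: $-124272$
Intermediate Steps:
$s{\left(N \right)} = -7 - 12 N$
$s{\left(697 \right)} - 115901 = \left(-7 - 8364\right) - 115901 = -8371 - 115901 = -124272$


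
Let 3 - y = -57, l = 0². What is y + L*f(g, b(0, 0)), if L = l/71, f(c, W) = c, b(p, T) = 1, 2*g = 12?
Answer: 60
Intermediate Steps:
g = 6 (g = (½)*12 = 6)
l = 0
y = 60 (y = 3 - 1*(-57) = 3 + 57 = 60)
L = 0 (L = 0/71 = 0*(1/71) = 0)
y + L*f(g, b(0, 0)) = 60 + 0*6 = 60 + 0 = 60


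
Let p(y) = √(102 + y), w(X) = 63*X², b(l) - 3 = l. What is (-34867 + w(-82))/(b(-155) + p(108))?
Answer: -29544620/11447 - 388745*√210/22894 ≈ -2827.1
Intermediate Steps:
b(l) = 3 + l
(-34867 + w(-82))/(b(-155) + p(108)) = (-34867 + 63*(-82)²)/((3 - 155) + √(102 + 108)) = (-34867 + 63*6724)/(-152 + √210) = (-34867 + 423612)/(-152 + √210) = 388745/(-152 + √210)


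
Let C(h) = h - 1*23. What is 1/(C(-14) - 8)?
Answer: -1/45 ≈ -0.022222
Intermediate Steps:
C(h) = -23 + h (C(h) = h - 23 = -23 + h)
1/(C(-14) - 8) = 1/((-23 - 14) - 8) = 1/(-37 - 8) = 1/(-45) = -1/45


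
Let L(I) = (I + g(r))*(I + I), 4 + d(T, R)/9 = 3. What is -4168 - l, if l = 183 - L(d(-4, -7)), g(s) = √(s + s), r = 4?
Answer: -4189 - 36*√2 ≈ -4239.9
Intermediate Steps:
g(s) = √2*√s (g(s) = √(2*s) = √2*√s)
d(T, R) = -9 (d(T, R) = -36 + 9*3 = -36 + 27 = -9)
L(I) = 2*I*(I + 2*√2) (L(I) = (I + √2*√4)*(I + I) = (I + √2*2)*(2*I) = (I + 2*√2)*(2*I) = 2*I*(I + 2*√2))
l = 21 + 36*√2 (l = 183 - 2*(-9)*(-9 + 2*√2) = 183 - (162 - 36*√2) = 183 + (-162 + 36*√2) = 21 + 36*√2 ≈ 71.912)
-4168 - l = -4168 - (21 + 36*√2) = -4168 + (-21 - 36*√2) = -4189 - 36*√2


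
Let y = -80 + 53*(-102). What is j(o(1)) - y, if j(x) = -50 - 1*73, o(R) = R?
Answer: 5363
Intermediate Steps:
y = -5486 (y = -80 - 5406 = -5486)
j(x) = -123 (j(x) = -50 - 73 = -123)
j(o(1)) - y = -123 - 1*(-5486) = -123 + 5486 = 5363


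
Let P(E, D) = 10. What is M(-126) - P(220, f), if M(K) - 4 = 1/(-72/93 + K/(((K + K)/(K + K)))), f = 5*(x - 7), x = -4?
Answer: -23611/3930 ≈ -6.0079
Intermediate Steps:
f = -55 (f = 5*(-4 - 7) = 5*(-11) = -55)
M(K) = 4 + 1/(-24/31 + K) (M(K) = 4 + 1/(-72/93 + K/(((K + K)/(K + K)))) = 4 + 1/(-72*1/93 + K/(((2*K)/((2*K))))) = 4 + 1/(-24/31 + K/(((2*K)*(1/(2*K))))) = 4 + 1/(-24/31 + K/1) = 4 + 1/(-24/31 + K*1) = 4 + 1/(-24/31 + K))
M(-126) - P(220, f) = (-65 + 124*(-126))/(-24 + 31*(-126)) - 1*10 = (-65 - 15624)/(-24 - 3906) - 10 = -15689/(-3930) - 10 = -1/3930*(-15689) - 10 = 15689/3930 - 10 = -23611/3930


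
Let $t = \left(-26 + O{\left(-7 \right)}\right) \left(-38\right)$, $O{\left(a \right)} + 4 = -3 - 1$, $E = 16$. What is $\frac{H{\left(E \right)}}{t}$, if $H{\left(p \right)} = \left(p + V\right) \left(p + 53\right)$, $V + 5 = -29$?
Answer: $- \frac{621}{646} \approx -0.9613$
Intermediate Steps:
$V = -34$ ($V = -5 - 29 = -34$)
$O{\left(a \right)} = -8$ ($O{\left(a \right)} = -4 - 4 = -8$)
$H{\left(p \right)} = \left(-34 + p\right) \left(53 + p\right)$ ($H{\left(p \right)} = \left(p - 34\right) \left(p + 53\right) = \left(-34 + p\right) \left(53 + p\right)$)
$t = 1292$ ($t = \left(-26 - 8\right) \left(-38\right) = \left(-34\right) \left(-38\right) = 1292$)
$\frac{H{\left(E \right)}}{t} = \frac{-1802 + 16^{2} + 19 \cdot 16}{1292} = \left(-1802 + 256 + 304\right) \frac{1}{1292} = \left(-1242\right) \frac{1}{1292} = - \frac{621}{646}$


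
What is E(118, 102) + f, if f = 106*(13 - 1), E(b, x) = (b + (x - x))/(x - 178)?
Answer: 48277/38 ≈ 1270.4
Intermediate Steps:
E(b, x) = b/(-178 + x) (E(b, x) = (b + 0)/(-178 + x) = b/(-178 + x))
f = 1272 (f = 106*12 = 1272)
E(118, 102) + f = 118/(-178 + 102) + 1272 = 118/(-76) + 1272 = 118*(-1/76) + 1272 = -59/38 + 1272 = 48277/38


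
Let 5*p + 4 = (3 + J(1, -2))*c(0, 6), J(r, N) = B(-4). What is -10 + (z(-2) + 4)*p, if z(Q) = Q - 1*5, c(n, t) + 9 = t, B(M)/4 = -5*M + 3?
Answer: 817/5 ≈ 163.40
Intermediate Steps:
B(M) = 12 - 20*M (B(M) = 4*(-5*M + 3) = 4*(3 - 5*M) = 12 - 20*M)
c(n, t) = -9 + t
J(r, N) = 92 (J(r, N) = 12 - 20*(-4) = 12 + 80 = 92)
z(Q) = -5 + Q (z(Q) = Q - 5 = -5 + Q)
p = -289/5 (p = -⅘ + ((3 + 92)*(-9 + 6))/5 = -⅘ + (95*(-3))/5 = -⅘ + (⅕)*(-285) = -⅘ - 57 = -289/5 ≈ -57.800)
-10 + (z(-2) + 4)*p = -10 + ((-5 - 2) + 4)*(-289/5) = -10 + (-7 + 4)*(-289/5) = -10 - 3*(-289/5) = -10 + 867/5 = 817/5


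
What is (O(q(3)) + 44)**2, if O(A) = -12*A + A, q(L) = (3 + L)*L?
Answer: 23716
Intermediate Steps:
q(L) = L*(3 + L)
O(A) = -11*A
(O(q(3)) + 44)**2 = (-33*(3 + 3) + 44)**2 = (-33*6 + 44)**2 = (-11*18 + 44)**2 = (-198 + 44)**2 = (-154)**2 = 23716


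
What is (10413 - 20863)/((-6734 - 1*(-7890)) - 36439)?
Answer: 550/1857 ≈ 0.29618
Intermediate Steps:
(10413 - 20863)/((-6734 - 1*(-7890)) - 36439) = -10450/((-6734 + 7890) - 36439) = -10450/(1156 - 36439) = -10450/(-35283) = -10450*(-1/35283) = 550/1857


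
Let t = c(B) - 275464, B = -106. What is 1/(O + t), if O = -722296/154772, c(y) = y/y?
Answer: -38693/10658670433 ≈ -3.6302e-6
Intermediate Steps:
c(y) = 1
O = -180574/38693 (O = -722296*1/154772 = -180574/38693 ≈ -4.6668)
t = -275463 (t = 1 - 275464 = -275463)
1/(O + t) = 1/(-180574/38693 - 275463) = 1/(-10658670433/38693) = -38693/10658670433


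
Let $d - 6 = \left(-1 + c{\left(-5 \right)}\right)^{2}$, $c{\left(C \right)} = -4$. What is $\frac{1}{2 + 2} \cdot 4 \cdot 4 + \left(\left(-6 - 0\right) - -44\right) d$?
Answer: $1182$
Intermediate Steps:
$d = 31$ ($d = 6 + \left(-1 - 4\right)^{2} = 6 + \left(-5\right)^{2} = 6 + 25 = 31$)
$\frac{1}{2 + 2} \cdot 4 \cdot 4 + \left(\left(-6 - 0\right) - -44\right) d = \frac{1}{2 + 2} \cdot 4 \cdot 4 + \left(\left(-6 - 0\right) - -44\right) 31 = \frac{1}{4} \cdot 4 \cdot 4 + \left(\left(-6 + 0\right) + 44\right) 31 = \frac{1}{4} \cdot 4 \cdot 4 + \left(-6 + 44\right) 31 = 1 \cdot 4 + 38 \cdot 31 = 4 + 1178 = 1182$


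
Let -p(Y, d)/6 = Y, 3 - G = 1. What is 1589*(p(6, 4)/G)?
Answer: -28602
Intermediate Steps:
G = 2 (G = 3 - 1*1 = 3 - 1 = 2)
p(Y, d) = -6*Y
1589*(p(6, 4)/G) = 1589*(-6*6/2) = 1589*(-36*1/2) = 1589*(-18) = -28602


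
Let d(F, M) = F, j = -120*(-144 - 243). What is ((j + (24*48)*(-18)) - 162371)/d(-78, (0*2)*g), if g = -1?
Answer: 136667/78 ≈ 1752.1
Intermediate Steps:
j = 46440 (j = -120*(-387) = 46440)
((j + (24*48)*(-18)) - 162371)/d(-78, (0*2)*g) = ((46440 + (24*48)*(-18)) - 162371)/(-78) = ((46440 + 1152*(-18)) - 162371)*(-1/78) = ((46440 - 20736) - 162371)*(-1/78) = (25704 - 162371)*(-1/78) = -136667*(-1/78) = 136667/78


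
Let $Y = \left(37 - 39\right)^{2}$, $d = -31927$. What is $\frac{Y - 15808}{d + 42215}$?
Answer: $- \frac{3951}{2572} \approx -1.5362$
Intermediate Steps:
$Y = 4$ ($Y = \left(-2\right)^{2} = 4$)
$\frac{Y - 15808}{d + 42215} = \frac{4 - 15808}{-31927 + 42215} = - \frac{15804}{10288} = \left(-15804\right) \frac{1}{10288} = - \frac{3951}{2572}$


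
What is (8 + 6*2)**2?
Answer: 400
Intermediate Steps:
(8 + 6*2)**2 = (8 + 12)**2 = 20**2 = 400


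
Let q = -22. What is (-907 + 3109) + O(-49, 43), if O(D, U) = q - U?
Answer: 2137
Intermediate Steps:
O(D, U) = -22 - U
(-907 + 3109) + O(-49, 43) = (-907 + 3109) + (-22 - 1*43) = 2202 + (-22 - 43) = 2202 - 65 = 2137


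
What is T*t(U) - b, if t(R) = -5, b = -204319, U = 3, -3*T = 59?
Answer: 613252/3 ≈ 2.0442e+5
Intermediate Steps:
T = -59/3 (T = -⅓*59 = -59/3 ≈ -19.667)
T*t(U) - b = -59/3*(-5) - 1*(-204319) = 295/3 + 204319 = 613252/3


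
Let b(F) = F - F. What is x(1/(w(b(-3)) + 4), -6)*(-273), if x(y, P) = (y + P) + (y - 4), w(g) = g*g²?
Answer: 5187/2 ≈ 2593.5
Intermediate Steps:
b(F) = 0
w(g) = g³
x(y, P) = -4 + P + 2*y (x(y, P) = (P + y) + (-4 + y) = -4 + P + 2*y)
x(1/(w(b(-3)) + 4), -6)*(-273) = (-4 - 6 + 2/(0³ + 4))*(-273) = (-4 - 6 + 2/(0 + 4))*(-273) = (-4 - 6 + 2/4)*(-273) = (-4 - 6 + 2*(¼))*(-273) = (-4 - 6 + ½)*(-273) = -19/2*(-273) = 5187/2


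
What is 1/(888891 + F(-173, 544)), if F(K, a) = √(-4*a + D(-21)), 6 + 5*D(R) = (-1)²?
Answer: 888891/790127212058 - I*√2177/790127212058 ≈ 1.125e-6 - 5.9052e-11*I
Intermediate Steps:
D(R) = -1 (D(R) = -6/5 + (⅕)*(-1)² = -6/5 + (⅕)*1 = -6/5 + ⅕ = -1)
F(K, a) = √(-1 - 4*a) (F(K, a) = √(-4*a - 1) = √(-1 - 4*a))
1/(888891 + F(-173, 544)) = 1/(888891 + √(-1 - 4*544)) = 1/(888891 + √(-1 - 2176)) = 1/(888891 + √(-2177)) = 1/(888891 + I*√2177)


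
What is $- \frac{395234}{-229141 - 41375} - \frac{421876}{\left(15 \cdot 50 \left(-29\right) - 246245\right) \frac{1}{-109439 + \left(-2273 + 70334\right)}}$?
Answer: $- \frac{1365565517221}{20964990} \approx -65136.0$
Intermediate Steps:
$- \frac{395234}{-229141 - 41375} - \frac{421876}{\left(15 \cdot 50 \left(-29\right) - 246245\right) \frac{1}{-109439 + \left(-2273 + 70334\right)}} = - \frac{395234}{-229141 - 41375} - \frac{421876}{\left(750 \left(-29\right) - 246245\right) \frac{1}{-109439 + 68061}} = - \frac{395234}{-270516} - \frac{421876}{\left(-21750 - 246245\right) \frac{1}{-41378}} = \left(-395234\right) \left(- \frac{1}{270516}\right) - \frac{421876}{\left(-267995\right) \left(- \frac{1}{41378}\right)} = \frac{197617}{135258} - \frac{421876}{\frac{267995}{41378}} = \frac{197617}{135258} - \frac{10096232}{155} = - \frac{1365565517221}{20964990}$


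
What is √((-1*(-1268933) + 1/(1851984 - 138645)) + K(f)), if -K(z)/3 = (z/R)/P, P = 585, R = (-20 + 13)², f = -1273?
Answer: √85685162090205006995835/259856415 ≈ 1126.5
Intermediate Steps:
R = 49 (R = (-7)² = 49)
K(z) = -z/9555 (K(z) = -3*z/49/585 = -z/9555)
√((-1*(-1268933) + 1/(1851984 - 138645)) + K(f)) = √((-1*(-1268933) + 1/(1851984 - 138645)) - 1/9555*(-1273)) = √((1268933 + 1/1713339) + 1273/9555) = √(2174112397288/1713339 + 1273/9555) = √(6924548712389129/5456984715) = √85685162090205006995835/259856415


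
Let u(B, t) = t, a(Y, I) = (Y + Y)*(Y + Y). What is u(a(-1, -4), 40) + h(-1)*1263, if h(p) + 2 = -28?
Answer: -37850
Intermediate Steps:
a(Y, I) = 4*Y² (a(Y, I) = (2*Y)*(2*Y) = 4*Y²)
h(p) = -30 (h(p) = -2 - 28 = -30)
u(a(-1, -4), 40) + h(-1)*1263 = 40 - 30*1263 = 40 - 37890 = -37850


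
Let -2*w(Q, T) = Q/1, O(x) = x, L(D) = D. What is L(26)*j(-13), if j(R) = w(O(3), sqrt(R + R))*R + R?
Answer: 169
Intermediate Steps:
w(Q, T) = -Q/2 (w(Q, T) = -Q/(2*1) = -Q/2)
j(R) = -R/2 (j(R) = (-1/2*3)*R + R = -3*R/2 + R = -R/2)
L(26)*j(-13) = 26*(-1/2*(-13)) = 26*(13/2) = 169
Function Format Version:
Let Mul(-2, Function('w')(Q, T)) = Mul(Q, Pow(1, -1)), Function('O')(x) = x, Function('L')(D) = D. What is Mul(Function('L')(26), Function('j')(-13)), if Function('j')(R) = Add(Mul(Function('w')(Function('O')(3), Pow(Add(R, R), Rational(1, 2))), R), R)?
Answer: 169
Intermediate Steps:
Function('w')(Q, T) = Mul(Rational(-1, 2), Q) (Function('w')(Q, T) = Mul(Rational(-1, 2), Mul(Q, Pow(1, -1))) = Mul(Rational(-1, 2), Mul(Q, 1)) = Mul(Rational(-1, 2), Q))
Function('j')(R) = Mul(Rational(-1, 2), R) (Function('j')(R) = Add(Mul(Mul(Rational(-1, 2), 3), R), R) = Add(Mul(Rational(-3, 2), R), R) = Mul(Rational(-1, 2), R))
Mul(Function('L')(26), Function('j')(-13)) = Mul(26, Mul(Rational(-1, 2), -13)) = Mul(26, Rational(13, 2)) = 169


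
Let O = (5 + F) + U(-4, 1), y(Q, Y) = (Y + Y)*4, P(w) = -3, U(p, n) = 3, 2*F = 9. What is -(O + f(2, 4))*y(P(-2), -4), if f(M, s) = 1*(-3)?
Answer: 304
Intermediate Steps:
f(M, s) = -3
F = 9/2 (F = (½)*9 = 9/2 ≈ 4.5000)
y(Q, Y) = 8*Y (y(Q, Y) = (2*Y)*4 = 8*Y)
O = 25/2 (O = (5 + 9/2) + 3 = 19/2 + 3 = 25/2 ≈ 12.500)
-(O + f(2, 4))*y(P(-2), -4) = -(25/2 - 3)*8*(-4) = -19*(-32)/2 = -1*(-304) = 304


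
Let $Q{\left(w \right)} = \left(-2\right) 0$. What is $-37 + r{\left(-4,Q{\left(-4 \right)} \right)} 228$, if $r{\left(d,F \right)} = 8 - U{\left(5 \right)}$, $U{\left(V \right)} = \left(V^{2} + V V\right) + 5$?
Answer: $-10753$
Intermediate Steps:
$Q{\left(w \right)} = 0$
$U{\left(V \right)} = 5 + 2 V^{2}$ ($U{\left(V \right)} = \left(V^{2} + V^{2}\right) + 5 = 2 V^{2} + 5 = 5 + 2 V^{2}$)
$r{\left(d,F \right)} = -47$ ($r{\left(d,F \right)} = 8 - \left(5 + 2 \cdot 5^{2}\right) = 8 - \left(5 + 2 \cdot 25\right) = 8 - \left(5 + 50\right) = 8 - 55 = -47$)
$-37 + r{\left(-4,Q{\left(-4 \right)} \right)} 228 = -37 - 10716 = -10753$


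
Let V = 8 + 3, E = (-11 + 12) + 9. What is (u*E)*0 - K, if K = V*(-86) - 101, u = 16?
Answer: 1047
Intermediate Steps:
E = 10 (E = 1 + 9 = 10)
V = 11
K = -1047 (K = 11*(-86) - 101 = -946 - 101 = -1047)
(u*E)*0 - K = (16*10)*0 - 1*(-1047) = 160*0 + 1047 = 0 + 1047 = 1047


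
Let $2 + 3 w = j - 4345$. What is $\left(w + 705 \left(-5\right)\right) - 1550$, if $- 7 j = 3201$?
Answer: $- \frac{46735}{7} \approx -6676.4$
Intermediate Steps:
$j = - \frac{3201}{7}$ ($j = \left(- \frac{1}{7}\right) 3201 = - \frac{3201}{7} \approx -457.29$)
$w = - \frac{11210}{7}$ ($w = - \frac{2}{3} + \frac{- \frac{3201}{7} - 4345}{3} = - \frac{2}{3} + \frac{1}{3} \left(- \frac{33616}{7}\right) = - \frac{2}{3} - \frac{33616}{21} = - \frac{11210}{7} \approx -1601.4$)
$\left(w + 705 \left(-5\right)\right) - 1550 = \left(- \frac{11210}{7} + 705 \left(-5\right)\right) - 1550 = \left(- \frac{11210}{7} - 3525\right) - 1550 = - \frac{35885}{7} - 1550 = - \frac{46735}{7}$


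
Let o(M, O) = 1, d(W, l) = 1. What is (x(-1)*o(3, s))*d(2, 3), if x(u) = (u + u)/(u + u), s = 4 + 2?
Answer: 1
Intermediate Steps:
s = 6
x(u) = 1 (x(u) = (2*u)/((2*u)) = (2*u)*(1/(2*u)) = 1)
(x(-1)*o(3, s))*d(2, 3) = (1*1)*1 = 1*1 = 1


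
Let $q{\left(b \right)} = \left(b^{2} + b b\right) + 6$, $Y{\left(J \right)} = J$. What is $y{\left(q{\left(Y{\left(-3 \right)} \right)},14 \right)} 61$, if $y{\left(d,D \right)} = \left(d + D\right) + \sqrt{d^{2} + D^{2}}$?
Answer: $2318 + 122 \sqrt{193} \approx 4012.9$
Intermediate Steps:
$q{\left(b \right)} = 6 + 2 b^{2}$ ($q{\left(b \right)} = \left(b^{2} + b^{2}\right) + 6 = 2 b^{2} + 6 = 6 + 2 b^{2}$)
$y{\left(d,D \right)} = D + d + \sqrt{D^{2} + d^{2}}$ ($y{\left(d,D \right)} = \left(D + d\right) + \sqrt{D^{2} + d^{2}} = D + d + \sqrt{D^{2} + d^{2}}$)
$y{\left(q{\left(Y{\left(-3 \right)} \right)},14 \right)} 61 = \left(14 + \left(6 + 2 \left(-3\right)^{2}\right) + \sqrt{14^{2} + \left(6 + 2 \left(-3\right)^{2}\right)^{2}}\right) 61 = \left(14 + \left(6 + 2 \cdot 9\right) + \sqrt{196 + \left(6 + 2 \cdot 9\right)^{2}}\right) 61 = \left(14 + \left(6 + 18\right) + \sqrt{196 + \left(6 + 18\right)^{2}}\right) 61 = \left(14 + 24 + \sqrt{196 + 24^{2}}\right) 61 = \left(14 + 24 + \sqrt{196 + 576}\right) 61 = \left(14 + 24 + \sqrt{772}\right) 61 = \left(14 + 24 + 2 \sqrt{193}\right) 61 = \left(38 + 2 \sqrt{193}\right) 61 = 2318 + 122 \sqrt{193}$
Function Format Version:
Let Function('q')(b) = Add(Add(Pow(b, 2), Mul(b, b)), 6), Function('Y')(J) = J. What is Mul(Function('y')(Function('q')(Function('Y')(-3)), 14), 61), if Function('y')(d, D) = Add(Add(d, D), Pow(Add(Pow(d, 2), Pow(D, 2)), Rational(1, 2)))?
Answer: Add(2318, Mul(122, Pow(193, Rational(1, 2)))) ≈ 4012.9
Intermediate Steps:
Function('q')(b) = Add(6, Mul(2, Pow(b, 2))) (Function('q')(b) = Add(Add(Pow(b, 2), Pow(b, 2)), 6) = Add(Mul(2, Pow(b, 2)), 6) = Add(6, Mul(2, Pow(b, 2))))
Function('y')(d, D) = Add(D, d, Pow(Add(Pow(D, 2), Pow(d, 2)), Rational(1, 2))) (Function('y')(d, D) = Add(Add(D, d), Pow(Add(Pow(D, 2), Pow(d, 2)), Rational(1, 2))) = Add(D, d, Pow(Add(Pow(D, 2), Pow(d, 2)), Rational(1, 2))))
Mul(Function('y')(Function('q')(Function('Y')(-3)), 14), 61) = Mul(Add(14, Add(6, Mul(2, Pow(-3, 2))), Pow(Add(Pow(14, 2), Pow(Add(6, Mul(2, Pow(-3, 2))), 2)), Rational(1, 2))), 61) = Mul(Add(14, Add(6, Mul(2, 9)), Pow(Add(196, Pow(Add(6, Mul(2, 9)), 2)), Rational(1, 2))), 61) = Mul(Add(14, Add(6, 18), Pow(Add(196, Pow(Add(6, 18), 2)), Rational(1, 2))), 61) = Mul(Add(14, 24, Pow(Add(196, Pow(24, 2)), Rational(1, 2))), 61) = Mul(Add(14, 24, Pow(Add(196, 576), Rational(1, 2))), 61) = Mul(Add(14, 24, Pow(772, Rational(1, 2))), 61) = Mul(Add(14, 24, Mul(2, Pow(193, Rational(1, 2)))), 61) = Mul(Add(38, Mul(2, Pow(193, Rational(1, 2)))), 61) = Add(2318, Mul(122, Pow(193, Rational(1, 2))))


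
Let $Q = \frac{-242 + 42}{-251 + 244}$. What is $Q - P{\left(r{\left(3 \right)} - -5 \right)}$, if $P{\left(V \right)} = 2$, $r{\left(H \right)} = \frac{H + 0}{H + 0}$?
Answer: $\frac{186}{7} \approx 26.571$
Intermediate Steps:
$r{\left(H \right)} = 1$ ($r{\left(H \right)} = \frac{H}{H} = 1$)
$Q = \frac{200}{7}$ ($Q = - \frac{200}{-7} = \left(-200\right) \left(- \frac{1}{7}\right) = \frac{200}{7} \approx 28.571$)
$Q - P{\left(r{\left(3 \right)} - -5 \right)} = \frac{200}{7} - 2 = \frac{186}{7}$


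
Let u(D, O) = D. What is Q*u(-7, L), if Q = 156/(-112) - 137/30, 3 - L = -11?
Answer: 2503/60 ≈ 41.717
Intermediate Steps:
L = 14 (L = 3 - 1*(-11) = 3 + 11 = 14)
Q = -2503/420 (Q = 156*(-1/112) - 137*1/30 = -39/28 - 137/30 = -2503/420 ≈ -5.9595)
Q*u(-7, L) = -2503/420*(-7) = 2503/60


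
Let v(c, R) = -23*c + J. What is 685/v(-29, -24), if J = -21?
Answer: 685/646 ≈ 1.0604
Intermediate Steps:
v(c, R) = -21 - 23*c (v(c, R) = -23*c - 21 = -21 - 23*c)
685/v(-29, -24) = 685/(-21 - 23*(-29)) = 685/(-21 + 667) = 685/646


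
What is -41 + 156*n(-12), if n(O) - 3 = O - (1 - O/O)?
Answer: -1445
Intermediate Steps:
n(O) = 3 + O (n(O) = 3 + (O - (1 - O/O)) = 3 + (O - (1 - 1*1)) = 3 + (O - (1 - 1)) = 3 + (O - 1*0) = 3 + (O + 0) = 3 + O)
-41 + 156*n(-12) = -41 + 156*(3 - 12) = -41 + 156*(-9) = -41 - 1404 = -1445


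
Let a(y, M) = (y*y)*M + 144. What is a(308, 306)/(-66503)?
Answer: -29028528/66503 ≈ -436.50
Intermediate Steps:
a(y, M) = 144 + M*y² (a(y, M) = y²*M + 144 = M*y² + 144 = 144 + M*y²)
a(308, 306)/(-66503) = (144 + 306*308²)/(-66503) = (144 + 306*94864)*(-1/66503) = (144 + 29028384)*(-1/66503) = 29028528*(-1/66503) = -29028528/66503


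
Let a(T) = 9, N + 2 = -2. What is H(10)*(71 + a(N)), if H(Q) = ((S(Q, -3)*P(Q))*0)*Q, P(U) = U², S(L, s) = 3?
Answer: 0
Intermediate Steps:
N = -4 (N = -2 - 2 = -4)
H(Q) = 0 (H(Q) = ((3*Q²)*0)*Q = 0*Q = 0)
H(10)*(71 + a(N)) = 0*(71 + 9) = 0*80 = 0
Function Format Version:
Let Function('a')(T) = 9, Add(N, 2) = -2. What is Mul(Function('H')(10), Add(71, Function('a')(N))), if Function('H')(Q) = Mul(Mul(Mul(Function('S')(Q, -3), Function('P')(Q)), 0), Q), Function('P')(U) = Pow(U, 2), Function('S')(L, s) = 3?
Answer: 0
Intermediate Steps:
N = -4 (N = Add(-2, -2) = -4)
Function('H')(Q) = 0 (Function('H')(Q) = Mul(Mul(Mul(3, Pow(Q, 2)), 0), Q) = Mul(0, Q) = 0)
Mul(Function('H')(10), Add(71, Function('a')(N))) = Mul(0, Add(71, 9)) = Mul(0, 80) = 0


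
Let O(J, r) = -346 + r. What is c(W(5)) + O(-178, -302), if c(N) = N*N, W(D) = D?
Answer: -623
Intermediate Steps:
c(N) = N²
c(W(5)) + O(-178, -302) = 5² + (-346 - 302) = 25 - 648 = -623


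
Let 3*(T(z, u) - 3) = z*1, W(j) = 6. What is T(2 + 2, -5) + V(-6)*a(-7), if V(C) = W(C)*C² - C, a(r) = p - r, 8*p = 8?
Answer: 5341/3 ≈ 1780.3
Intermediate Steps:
p = 1 (p = (⅛)*8 = 1)
a(r) = 1 - r
T(z, u) = 3 + z/3 (T(z, u) = 3 + (z*1)/3 = 3 + z/3)
V(C) = -C + 6*C² (V(C) = 6*C² - C = -C + 6*C²)
T(2 + 2, -5) + V(-6)*a(-7) = (3 + (2 + 2)/3) + (-6*(-1 + 6*(-6)))*(1 - 1*(-7)) = (3 + (⅓)*4) + (-6*(-1 - 36))*(1 + 7) = (3 + 4/3) - 6*(-37)*8 = 13/3 + 222*8 = 13/3 + 1776 = 5341/3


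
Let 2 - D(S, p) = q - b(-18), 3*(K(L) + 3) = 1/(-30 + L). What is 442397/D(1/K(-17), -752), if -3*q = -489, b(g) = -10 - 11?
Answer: -442397/182 ≈ -2430.8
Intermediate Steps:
b(g) = -21
q = 163 (q = -⅓*(-489) = 163)
K(L) = -3 + 1/(3*(-30 + L))
D(S, p) = -182 (D(S, p) = 2 - (163 - 1*(-21)) = 2 - (163 + 21) = 2 - 1*184 = 2 - 184 = -182)
442397/D(1/K(-17), -752) = 442397/(-182) = 442397*(-1/182) = -442397/182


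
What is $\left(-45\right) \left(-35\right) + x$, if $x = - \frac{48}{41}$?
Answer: $\frac{64527}{41} \approx 1573.8$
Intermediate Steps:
$x = - \frac{48}{41}$ ($x = \left(-48\right) \frac{1}{41} = - \frac{48}{41} \approx -1.1707$)
$\left(-45\right) \left(-35\right) + x = \left(-45\right) \left(-35\right) - \frac{48}{41} = 1575 - \frac{48}{41} = \frac{64527}{41}$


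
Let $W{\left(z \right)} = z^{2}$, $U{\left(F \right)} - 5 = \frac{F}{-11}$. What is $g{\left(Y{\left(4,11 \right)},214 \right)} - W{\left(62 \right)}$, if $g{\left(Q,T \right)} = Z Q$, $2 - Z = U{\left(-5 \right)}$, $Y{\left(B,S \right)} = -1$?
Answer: $- \frac{42246}{11} \approx -3840.5$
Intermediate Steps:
$U{\left(F \right)} = 5 - \frac{F}{11}$ ($U{\left(F \right)} = 5 + \frac{F}{-11} = 5 + F \left(- \frac{1}{11}\right) = 5 - \frac{F}{11}$)
$Z = - \frac{38}{11}$ ($Z = 2 - \left(5 - - \frac{5}{11}\right) = 2 - \left(5 + \frac{5}{11}\right) = 2 - \frac{60}{11} = - \frac{38}{11} \approx -3.4545$)
$g{\left(Q,T \right)} = - \frac{38 Q}{11}$
$g{\left(Y{\left(4,11 \right)},214 \right)} - W{\left(62 \right)} = \left(- \frac{38}{11}\right) \left(-1\right) - 62^{2} = \frac{38}{11} - 3844 = - \frac{42246}{11}$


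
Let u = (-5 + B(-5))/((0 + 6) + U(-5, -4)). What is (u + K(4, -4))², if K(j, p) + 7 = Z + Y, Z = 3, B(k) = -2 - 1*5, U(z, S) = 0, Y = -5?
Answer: 121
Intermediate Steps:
B(k) = -7 (B(k) = -2 - 5 = -7)
u = -2 (u = (-5 - 7)/((0 + 6) + 0) = -12/(6 + 0) = -12/6 = -12*⅙ = -2)
K(j, p) = -9 (K(j, p) = -7 + (3 - 5) = -7 - 2 = -9)
(u + K(4, -4))² = (-2 - 9)² = (-11)² = 121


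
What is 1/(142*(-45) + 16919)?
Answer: 1/10529 ≈ 9.4976e-5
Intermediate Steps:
1/(142*(-45) + 16919) = 1/(-6390 + 16919) = 1/10529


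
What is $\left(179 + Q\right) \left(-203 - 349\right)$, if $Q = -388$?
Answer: $115368$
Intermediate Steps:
$\left(179 + Q\right) \left(-203 - 349\right) = \left(179 - 388\right) \left(-203 - 349\right) = \left(-209\right) \left(-552\right) = 115368$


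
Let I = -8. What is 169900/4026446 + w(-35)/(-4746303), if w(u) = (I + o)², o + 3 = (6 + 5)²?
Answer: 378838441550/9555366364569 ≈ 0.039647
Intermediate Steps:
o = 118 (o = -3 + (6 + 5)² = -3 + 11² = -3 + 121 = 118)
w(u) = 12100 (w(u) = (-8 + 118)² = 110² = 12100)
169900/4026446 + w(-35)/(-4746303) = 169900/4026446 + 12100/(-4746303) = 169900*(1/4026446) + 12100*(-1/4746303) = 84950/2013223 - 12100/4746303 = 378838441550/9555366364569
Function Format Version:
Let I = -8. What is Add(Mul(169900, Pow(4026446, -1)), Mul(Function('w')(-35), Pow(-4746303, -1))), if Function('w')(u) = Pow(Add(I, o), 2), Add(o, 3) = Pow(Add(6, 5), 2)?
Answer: Rational(378838441550, 9555366364569) ≈ 0.039647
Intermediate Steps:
o = 118 (o = Add(-3, Pow(Add(6, 5), 2)) = Add(-3, Pow(11, 2)) = Add(-3, 121) = 118)
Function('w')(u) = 12100 (Function('w')(u) = Pow(Add(-8, 118), 2) = Pow(110, 2) = 12100)
Add(Mul(169900, Pow(4026446, -1)), Mul(Function('w')(-35), Pow(-4746303, -1))) = Add(Mul(169900, Pow(4026446, -1)), Mul(12100, Pow(-4746303, -1))) = Add(Mul(169900, Rational(1, 4026446)), Mul(12100, Rational(-1, 4746303))) = Add(Rational(84950, 2013223), Rational(-12100, 4746303)) = Rational(378838441550, 9555366364569)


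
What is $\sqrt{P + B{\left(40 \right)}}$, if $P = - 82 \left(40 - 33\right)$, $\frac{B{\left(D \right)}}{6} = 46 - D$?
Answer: $i \sqrt{538} \approx 23.195 i$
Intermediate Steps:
$B{\left(D \right)} = 276 - 6 D$ ($B{\left(D \right)} = 6 \left(46 - D\right) = 276 - 6 D$)
$P = -574$ ($P = \left(-82\right) 7 = -574$)
$\sqrt{P + B{\left(40 \right)}} = \sqrt{-574 + \left(276 - 240\right)} = \sqrt{-574 + 36} = \sqrt{-538} = i \sqrt{538}$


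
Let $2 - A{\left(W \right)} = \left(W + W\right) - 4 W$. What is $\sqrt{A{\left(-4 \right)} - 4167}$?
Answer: $i \sqrt{4173} \approx 64.599 i$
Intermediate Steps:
$A{\left(W \right)} = 2 + 2 W$ ($A{\left(W \right)} = 2 - \left(\left(W + W\right) - 4 W\right) = 2 - \left(2 W - 4 W\right) = 2 - - 2 W = 2 + 2 W$)
$\sqrt{A{\left(-4 \right)} - 4167} = \sqrt{\left(2 + 2 \left(-4\right)\right) - 4167} = \sqrt{\left(2 - 8\right) - 4167} = \sqrt{-6 - 4167} = \sqrt{-4173} = i \sqrt{4173}$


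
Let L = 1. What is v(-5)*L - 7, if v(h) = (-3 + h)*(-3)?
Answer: 17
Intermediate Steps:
v(h) = 9 - 3*h
v(-5)*L - 7 = (9 - 3*(-5))*1 - 7 = (9 + 15)*1 - 7 = 24*1 - 7 = 24 - 7 = 17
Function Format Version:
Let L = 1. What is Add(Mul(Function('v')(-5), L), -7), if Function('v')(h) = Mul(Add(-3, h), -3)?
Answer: 17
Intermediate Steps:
Function('v')(h) = Add(9, Mul(-3, h))
Add(Mul(Function('v')(-5), L), -7) = Add(Mul(Add(9, Mul(-3, -5)), 1), -7) = Add(Mul(Add(9, 15), 1), -7) = Add(Mul(24, 1), -7) = Add(24, -7) = 17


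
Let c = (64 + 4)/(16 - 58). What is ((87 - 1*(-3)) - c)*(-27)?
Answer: -17316/7 ≈ -2473.7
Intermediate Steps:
c = -34/21 (c = 68/(-42) = 68*(-1/42) = -34/21 ≈ -1.6190)
((87 - 1*(-3)) - c)*(-27) = ((87 - 1*(-3)) - 1*(-34/21))*(-27) = ((87 + 3) + 34/21)*(-27) = (90 + 34/21)*(-27) = (1924/21)*(-27) = -17316/7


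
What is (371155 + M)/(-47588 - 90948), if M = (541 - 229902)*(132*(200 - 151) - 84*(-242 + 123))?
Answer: 3775828349/138536 ≈ 27255.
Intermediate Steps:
M = -3776199504 (M = -229361*(132*49 - 84*(-119)) = -229361*(6468 + 9996) = -229361*16464 = -3776199504)
(371155 + M)/(-47588 - 90948) = (371155 - 3776199504)/(-47588 - 90948) = -3775828349/(-138536) = -3775828349*(-1/138536) = 3775828349/138536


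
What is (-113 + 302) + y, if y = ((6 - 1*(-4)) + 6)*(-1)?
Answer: 173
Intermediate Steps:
y = -16 (y = ((6 + 4) + 6)*(-1) = (10 + 6)*(-1) = 16*(-1) = -16)
(-113 + 302) + y = (-113 + 302) - 16 = 189 - 16 = 173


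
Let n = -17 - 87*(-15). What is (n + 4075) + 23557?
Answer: 28920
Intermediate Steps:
n = 1288 (n = -17 + 1305 = 1288)
(n + 4075) + 23557 = (1288 + 4075) + 23557 = 5363 + 23557 = 28920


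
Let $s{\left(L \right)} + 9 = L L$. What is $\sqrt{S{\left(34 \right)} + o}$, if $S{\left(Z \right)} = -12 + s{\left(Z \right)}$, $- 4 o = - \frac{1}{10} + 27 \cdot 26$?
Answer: $\frac{\sqrt{383810}}{20} \approx 30.976$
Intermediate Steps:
$s{\left(L \right)} = -9 + L^{2}$ ($s{\left(L \right)} = -9 + L L = -9 + L^{2}$)
$o = - \frac{7019}{40}$ ($o = - \frac{- \frac{1}{10} + 27 \cdot 26}{4} = - \frac{\left(-1\right) \frac{1}{10} + 702}{4} = - \frac{- \frac{1}{10} + 702}{4} = \left(- \frac{1}{4}\right) \frac{7019}{10} = - \frac{7019}{40} \approx -175.48$)
$S{\left(Z \right)} = -21 + Z^{2}$ ($S{\left(Z \right)} = -12 + \left(-9 + Z^{2}\right) = -21 + Z^{2}$)
$\sqrt{S{\left(34 \right)} + o} = \sqrt{\left(-21 + 34^{2}\right) - \frac{7019}{40}} = \sqrt{\left(-21 + 1156\right) - \frac{7019}{40}} = \sqrt{1135 - \frac{7019}{40}} = \sqrt{\frac{38381}{40}} = \frac{\sqrt{383810}}{20}$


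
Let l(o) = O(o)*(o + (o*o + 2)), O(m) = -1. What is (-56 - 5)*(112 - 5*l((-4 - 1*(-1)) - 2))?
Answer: -13542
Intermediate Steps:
l(o) = -2 - o - o² (l(o) = -(o + (o*o + 2)) = -(o + (o² + 2)) = -(o + (2 + o²)) = -(2 + o + o²) = -2 - o - o²)
(-56 - 5)*(112 - 5*l((-4 - 1*(-1)) - 2)) = (-56 - 5)*(112 - 5*(-2 - ((-4 - 1*(-1)) - 2) - ((-4 - 1*(-1)) - 2)²)) = -61*(112 - 5*(-2 - ((-4 + 1) - 2) - ((-4 + 1) - 2)²)) = -61*(112 - 5*(-2 - (-3 - 2) - (-3 - 2)²)) = -61*(112 - 5*(-2 - 1*(-5) - 1*(-5)²)) = -61*(112 - 5*(-2 + 5 - 1*25)) = -61*(112 - 5*(-2 + 5 - 25)) = -61*(112 - 5*(-22)) = -61*(112 + 110) = -61*222 = -13542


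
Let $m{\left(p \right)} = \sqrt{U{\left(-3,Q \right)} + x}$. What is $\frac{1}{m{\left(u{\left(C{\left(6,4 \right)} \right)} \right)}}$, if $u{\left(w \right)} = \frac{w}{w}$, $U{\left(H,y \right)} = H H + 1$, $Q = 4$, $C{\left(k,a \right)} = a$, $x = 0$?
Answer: $\frac{\sqrt{10}}{10} \approx 0.31623$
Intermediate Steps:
$U{\left(H,y \right)} = 1 + H^{2}$ ($U{\left(H,y \right)} = H^{2} + 1 = 1 + H^{2}$)
$u{\left(w \right)} = 1$
$m{\left(p \right)} = \sqrt{10}$ ($m{\left(p \right)} = \sqrt{\left(1 + \left(-3\right)^{2}\right) + 0} = \sqrt{\left(1 + 9\right) + 0} = \sqrt{10 + 0} = \sqrt{10}$)
$\frac{1}{m{\left(u{\left(C{\left(6,4 \right)} \right)} \right)}} = \frac{1}{\sqrt{10}} = \frac{\sqrt{10}}{10}$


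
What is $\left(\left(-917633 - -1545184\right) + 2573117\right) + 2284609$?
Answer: $5485277$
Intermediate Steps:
$\left(\left(-917633 - -1545184\right) + 2573117\right) + 2284609 = \left(\left(-917633 + 1545184\right) + 2573117\right) + 2284609 = \left(627551 + 2573117\right) + 2284609 = 3200668 + 2284609 = 5485277$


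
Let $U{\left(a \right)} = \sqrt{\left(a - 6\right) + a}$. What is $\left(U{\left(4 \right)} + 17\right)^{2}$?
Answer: $\left(17 + \sqrt{2}\right)^{2} \approx 339.08$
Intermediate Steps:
$U{\left(a \right)} = \sqrt{-6 + 2 a}$ ($U{\left(a \right)} = \sqrt{\left(a - 6\right) + a} = \sqrt{\left(-6 + a\right) + a} = \sqrt{-6 + 2 a}$)
$\left(U{\left(4 \right)} + 17\right)^{2} = \left(\sqrt{-6 + 2 \cdot 4} + 17\right)^{2} = \left(\sqrt{-6 + 8} + 17\right)^{2} = \left(\sqrt{2} + 17\right)^{2} = \left(17 + \sqrt{2}\right)^{2}$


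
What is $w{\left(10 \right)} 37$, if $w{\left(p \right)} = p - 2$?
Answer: $296$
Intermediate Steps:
$w{\left(p \right)} = -2 + p$ ($w{\left(p \right)} = p - 2 = -2 + p$)
$w{\left(10 \right)} 37 = \left(-2 + 10\right) 37 = 8 \cdot 37 = 296$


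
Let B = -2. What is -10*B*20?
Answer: 400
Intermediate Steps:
-10*B*20 = -10*(-2)*20 = 20*20 = 400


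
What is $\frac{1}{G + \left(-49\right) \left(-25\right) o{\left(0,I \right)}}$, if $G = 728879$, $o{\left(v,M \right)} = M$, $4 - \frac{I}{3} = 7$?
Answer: $\frac{1}{717854} \approx 1.393 \cdot 10^{-6}$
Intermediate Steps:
$I = -9$ ($I = 12 - 21 = -9$)
$\frac{1}{G + \left(-49\right) \left(-25\right) o{\left(0,I \right)}} = \frac{1}{728879 + \left(-49\right) \left(-25\right) \left(-9\right)} = \frac{1}{728879 + 1225 \left(-9\right)} = \frac{1}{728879 - 11025} = \frac{1}{717854}$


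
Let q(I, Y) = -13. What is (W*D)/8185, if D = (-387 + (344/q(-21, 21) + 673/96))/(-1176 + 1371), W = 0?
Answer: 0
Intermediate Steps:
D = -507251/243360 (D = (-387 + (344/(-13) + 673/96))/(-1176 + 1371) = (-387 + (344*(-1/13) + 673*(1/96)))/195 = (-387 + (-344/13 + 673/96))*(1/195) = (-387 - 24275/1248)*(1/195) = -507251/1248*1/195 = -507251/243360 ≈ -2.0844)
(W*D)/8185 = (0*(-507251/243360))/8185 = 0*(1/8185) = 0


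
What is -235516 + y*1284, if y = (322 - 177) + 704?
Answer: 854600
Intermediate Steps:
y = 849 (y = 145 + 704 = 849)
-235516 + y*1284 = -235516 + 849*1284 = -235516 + 1090116 = 854600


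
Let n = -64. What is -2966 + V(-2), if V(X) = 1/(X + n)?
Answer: -195757/66 ≈ -2966.0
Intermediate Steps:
V(X) = 1/(-64 + X) (V(X) = 1/(X - 64) = 1/(-64 + X))
-2966 + V(-2) = -2966 + 1/(-64 - 2) = -2966 + 1/(-66) = -2966 - 1/66 = -195757/66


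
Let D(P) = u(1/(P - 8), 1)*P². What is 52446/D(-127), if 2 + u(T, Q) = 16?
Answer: 26223/112903 ≈ 0.23226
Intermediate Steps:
u(T, Q) = 14 (u(T, Q) = -2 + 16 = 14)
D(P) = 14*P²
52446/D(-127) = 52446/((14*(-127)²)) = 52446/((14*16129)) = 52446/225806 = 52446*(1/225806) = 26223/112903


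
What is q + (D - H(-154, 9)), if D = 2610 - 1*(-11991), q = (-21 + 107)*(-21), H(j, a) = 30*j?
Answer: 17415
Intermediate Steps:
q = -1806 (q = 86*(-21) = -1806)
D = 14601 (D = 2610 + 11991 = 14601)
q + (D - H(-154, 9)) = -1806 + (14601 - 30*(-154)) = -1806 + (14601 - 1*(-4620)) = -1806 + (14601 + 4620) = -1806 + 19221 = 17415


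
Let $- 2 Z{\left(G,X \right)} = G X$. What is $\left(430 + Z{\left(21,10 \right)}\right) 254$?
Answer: $82550$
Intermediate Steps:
$Z{\left(G,X \right)} = - \frac{G X}{2}$
$\left(430 + Z{\left(21,10 \right)}\right) 254 = \left(430 - \frac{21}{2} \cdot 10\right) 254 = \left(430 - 105\right) 254 = 325 \cdot 254 = 82550$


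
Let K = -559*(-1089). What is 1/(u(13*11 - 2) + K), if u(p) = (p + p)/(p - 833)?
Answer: 346/210627705 ≈ 1.6427e-6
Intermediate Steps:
u(p) = 2*p/(-833 + p) (u(p) = (2*p)/(-833 + p) = 2*p/(-833 + p))
K = 608751
1/(u(13*11 - 2) + K) = 1/(2*(13*11 - 2)/(-833 + (13*11 - 2)) + 608751) = 1/(2*(143 - 2)/(-833 + (143 - 2)) + 608751) = 1/(2*141/(-833 + 141) + 608751) = 1/(2*141/(-692) + 608751) = 1/(2*141*(-1/692) + 608751) = 1/(-141/346 + 608751) = 1/(210627705/346) = 346/210627705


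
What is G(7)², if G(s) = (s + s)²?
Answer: 38416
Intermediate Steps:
G(s) = 4*s² (G(s) = (2*s)² = 4*s²)
G(7)² = (4*7²)² = (4*49)² = 196² = 38416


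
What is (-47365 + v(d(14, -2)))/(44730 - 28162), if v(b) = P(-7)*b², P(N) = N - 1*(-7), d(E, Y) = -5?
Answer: -47365/16568 ≈ -2.8588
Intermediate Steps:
P(N) = 7 + N (P(N) = N + 7 = 7 + N)
v(b) = 0 (v(b) = (7 - 7)*b² = 0*b² = 0)
(-47365 + v(d(14, -2)))/(44730 - 28162) = (-47365 + 0)/(44730 - 28162) = -47365/16568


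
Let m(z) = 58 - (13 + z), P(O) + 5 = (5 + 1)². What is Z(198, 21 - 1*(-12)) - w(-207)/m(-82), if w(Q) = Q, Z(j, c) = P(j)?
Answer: 4144/127 ≈ 32.630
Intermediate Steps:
P(O) = 31 (P(O) = -5 + (5 + 1)² = -5 + 6² = -5 + 36 = 31)
Z(j, c) = 31
m(z) = 45 - z (m(z) = 58 + (-13 - z) = 45 - z)
Z(198, 21 - 1*(-12)) - w(-207)/m(-82) = 31 - (-207)/(45 - 1*(-82)) = 31 - (-207)/(45 + 82) = 31 - (-207)/127 = 31 - 1*(-207/127) = 31 + 207/127 = 4144/127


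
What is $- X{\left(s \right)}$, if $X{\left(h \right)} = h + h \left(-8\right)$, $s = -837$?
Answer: $-5859$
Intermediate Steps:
$X{\left(h \right)} = - 7 h$ ($X{\left(h \right)} = h - 8 h = - 7 h$)
$- X{\left(s \right)} = - \left(-7\right) \left(-837\right) = \left(-1\right) 5859 = -5859$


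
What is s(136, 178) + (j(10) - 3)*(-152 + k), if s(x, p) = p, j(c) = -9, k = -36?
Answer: 2434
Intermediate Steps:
s(136, 178) + (j(10) - 3)*(-152 + k) = 178 + (-9 - 3)*(-152 - 36) = 178 - 12*(-188) = 178 + 2256 = 2434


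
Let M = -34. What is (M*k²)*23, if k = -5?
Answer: -19550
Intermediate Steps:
(M*k²)*23 = -34*(-5)²*23 = -34*25*23 = -850*23 = -19550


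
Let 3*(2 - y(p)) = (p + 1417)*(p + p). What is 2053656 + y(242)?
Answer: 1786006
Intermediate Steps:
y(p) = 2 - 2*p*(1417 + p)/3 (y(p) = 2 - (p + 1417)*(p + p)/3 = 2 - (1417 + p)*2*p/3 = 2 - 2*p*(1417 + p)/3)
2053656 + y(242) = 2053656 + (2 - 2834/3*242 - ⅔*242²) = 2053656 + (2 - 685828/3 - ⅔*58564) = 2053656 + (2 - 685828/3 - 117128/3) = 2053656 - 267650 = 1786006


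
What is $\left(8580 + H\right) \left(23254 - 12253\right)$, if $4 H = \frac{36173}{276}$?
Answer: $\frac{34867643831}{368} \approx 9.4749 \cdot 10^{7}$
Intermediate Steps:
$H = \frac{36173}{1104}$ ($H = \frac{36173 \cdot \frac{1}{276}}{4} = \frac{1}{4} \cdot \frac{36173}{276} = \frac{36173}{1104} \approx 32.765$)
$\left(8580 + H\right) \left(23254 - 12253\right) = \left(8580 + \frac{36173}{1104}\right) \left(23254 - 12253\right) = \frac{9508493}{1104} \cdot 11001 = \frac{34867643831}{368}$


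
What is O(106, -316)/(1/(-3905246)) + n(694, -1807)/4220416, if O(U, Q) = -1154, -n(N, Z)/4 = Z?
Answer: 4754988539625743/1055104 ≈ 4.5067e+9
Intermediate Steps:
n(N, Z) = -4*Z
O(106, -316)/(1/(-3905246)) + n(694, -1807)/4220416 = -1154/(1/(-3905246)) - 4*(-1807)/4220416 = -1154/(-1/3905246) + 7228*(1/4220416) = -1154*(-3905246) + 1807/1055104 = 4506653884 + 1807/1055104 = 4754988539625743/1055104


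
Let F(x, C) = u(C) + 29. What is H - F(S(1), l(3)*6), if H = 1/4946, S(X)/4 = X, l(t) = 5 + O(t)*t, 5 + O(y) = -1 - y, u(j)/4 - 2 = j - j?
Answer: -183001/4946 ≈ -37.000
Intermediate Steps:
u(j) = 8 (u(j) = 8 + 4*(j - j) = 8 + 4*0 = 8 + 0 = 8)
O(y) = -6 - y (O(y) = -5 + (-1 - y) = -6 - y)
l(t) = 5 + t*(-6 - t) (l(t) = 5 + (-6 - t)*t = 5 + t*(-6 - t))
S(X) = 4*X
F(x, C) = 37 (F(x, C) = 8 + 29 = 37)
H = 1/4946 ≈ 0.00020218
H - F(S(1), l(3)*6) = 1/4946 - 1*37 = 1/4946 - 37 = -183001/4946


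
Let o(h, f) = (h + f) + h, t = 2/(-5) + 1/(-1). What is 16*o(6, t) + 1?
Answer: 853/5 ≈ 170.60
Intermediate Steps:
t = -7/5 (t = 2*(-⅕) + 1*(-1) = -⅖ - 1 = -7/5 ≈ -1.4000)
o(h, f) = f + 2*h (o(h, f) = (f + h) + h = f + 2*h)
16*o(6, t) + 1 = 16*(-7/5 + 2*6) + 1 = 16*(-7/5 + 12) + 1 = 16*(53/5) + 1 = 848/5 + 1 = 853/5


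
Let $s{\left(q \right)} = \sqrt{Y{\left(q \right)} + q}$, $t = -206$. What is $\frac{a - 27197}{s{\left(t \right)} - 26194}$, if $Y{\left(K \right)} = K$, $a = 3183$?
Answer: $\frac{157255679}{171531512} + \frac{12007 i \sqrt{103}}{171531512} \approx 0.91677 + 0.00071041 i$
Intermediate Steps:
$s{\left(q \right)} = \sqrt{2} \sqrt{q}$ ($s{\left(q \right)} = \sqrt{q + q} = \sqrt{2 q} = \sqrt{2} \sqrt{q}$)
$\frac{a - 27197}{s{\left(t \right)} - 26194} = \frac{3183 - 27197}{\sqrt{2} \sqrt{-206} - 26194} = - \frac{24014}{\sqrt{2} i \sqrt{206} - 26194} = - \frac{24014}{2 i \sqrt{103} - 26194} = - \frac{24014}{-26194 + 2 i \sqrt{103}}$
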